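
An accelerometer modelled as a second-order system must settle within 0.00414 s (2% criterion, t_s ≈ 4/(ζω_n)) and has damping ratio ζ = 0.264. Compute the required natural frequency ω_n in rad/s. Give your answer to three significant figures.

ω_n ≈ 3660 rad/s

Rearranging t_s ≈ 4/(ζω_n) gives ω_n = 4/(ζ·t_s) = 4/(0.264 × 0.00414) = 3660 rad/s.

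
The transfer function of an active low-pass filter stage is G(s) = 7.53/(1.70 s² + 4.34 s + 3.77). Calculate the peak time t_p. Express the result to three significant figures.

t_p ≈ 4.10 s

Dividing through by 1.70: denominator becomes s² + 2.553 s + 2.218.
So ω_n = √2.218 = 1.49 rad/s and ζ = 2.553/(2·1.49) = 0.857.
ω_d = ω_n√(1−ζ²) = 0.767 rad/s. t_p = π/ω_d = 4.10 s.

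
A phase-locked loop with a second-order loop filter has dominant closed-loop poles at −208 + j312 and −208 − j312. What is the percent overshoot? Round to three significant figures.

The poles are at −σ ± jω_d with σ = 208 and ω_d = 312, so ω_n = √(σ²+ω_d²) = 375 rad/s and ζ = σ/ω_n = 0.555.
%OS = 100 e^{−πζ/√(1−ζ²)} with ζ = 0.555 gives 12.3%.

%OS ≈ 12.3%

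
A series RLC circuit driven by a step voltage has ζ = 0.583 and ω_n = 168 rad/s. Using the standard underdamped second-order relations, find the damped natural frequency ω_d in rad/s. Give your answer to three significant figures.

ω_d = ω_n√(1−ζ²) = 168·√0.660 = 136 rad/s.

ω_d ≈ 136 rad/s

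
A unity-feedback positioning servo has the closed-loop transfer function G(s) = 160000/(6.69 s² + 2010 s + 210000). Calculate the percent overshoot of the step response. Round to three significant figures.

%OS ≈ 0.658%

Dividing through by 6.69: denominator becomes s² + 300.4 s + 31390.
So ω_n = √31390 = 177 rad/s and ζ = 300.4/(2·177) = 0.848.
Overshoot: exp(−π·0.848/√(1−0.848²)) = 0.00658, i.e. 0.658%.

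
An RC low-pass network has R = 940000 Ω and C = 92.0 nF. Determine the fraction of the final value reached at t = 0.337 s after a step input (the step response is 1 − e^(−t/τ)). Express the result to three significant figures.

y/y_∞ ≈ 0.980

τ = RC = 940000 × 92.0 nF = 0.0865 s.
y(t)/y_∞ = 1 − e^(−t/τ) = 1 − e^(−0.337/0.0865) = 1 − e^(−3.90) = 0.980.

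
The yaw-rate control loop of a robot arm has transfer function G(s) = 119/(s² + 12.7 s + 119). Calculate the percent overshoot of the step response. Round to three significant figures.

%OS ≈ 10.5%

ω_n = √119 = 10.9 rad/s; ζ = 12.7/(2·10.9) = 0.582.
%OS = 100·exp(−πζ/√(1−ζ²)) = 10.5%.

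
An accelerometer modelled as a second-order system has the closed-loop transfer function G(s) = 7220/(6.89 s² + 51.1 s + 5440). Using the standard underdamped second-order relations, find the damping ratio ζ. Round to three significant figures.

Dividing through by 6.89: denominator becomes s² + 7.417 s + 789.6.
So ω_n = √789.6 = 28.1 rad/s and ζ = 7.417/(2·28.1) = 0.132.

ζ ≈ 0.132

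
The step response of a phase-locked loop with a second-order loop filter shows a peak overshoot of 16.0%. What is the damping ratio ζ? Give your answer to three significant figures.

ζ ≈ 0.504

ζ = −ln(OS)/√(π² + (ln OS)²). With OS = 0.160, ln OS = −1.833 and ζ = 1.833/3.637 = 0.504.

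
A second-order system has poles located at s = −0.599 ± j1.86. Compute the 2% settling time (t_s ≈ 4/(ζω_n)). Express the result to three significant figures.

t_s ≈ 6.68 s

For poles at −σ ± jω_d, ζω_n = σ = 0.599, so t_s ≈ 4/σ = 6.68 s.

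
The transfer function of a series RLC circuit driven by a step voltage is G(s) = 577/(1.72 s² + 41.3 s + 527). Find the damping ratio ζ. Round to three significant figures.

Dividing through by 1.72: denominator becomes s² + 24.01 s + 306.4.
So ω_n = √306.4 = 17.5 rad/s and ζ = 24.01/(2·17.5) = 0.686.

ζ ≈ 0.686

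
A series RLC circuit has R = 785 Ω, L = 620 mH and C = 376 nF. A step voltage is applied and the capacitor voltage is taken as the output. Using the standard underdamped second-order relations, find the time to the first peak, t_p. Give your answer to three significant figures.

t_p ≈ 0.00159 s

For a series RLC circuit (capacitor voltage as output), ω_n = 1/√(LC) = 1/√(620 mH · 376 nF) = 2070 rad/s.
ζ = (R/2)·√(C/L) = (785/2)·√(376 nF/620 mH) = 0.306.
ω_d = ω_n√(1−ζ²) = 1970 rad/s. t_p = π/ω_d = 0.00159 s.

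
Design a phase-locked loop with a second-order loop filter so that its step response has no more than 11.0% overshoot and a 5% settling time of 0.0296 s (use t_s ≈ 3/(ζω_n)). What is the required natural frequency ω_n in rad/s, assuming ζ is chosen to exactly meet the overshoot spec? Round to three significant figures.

ω_n ≈ 176 rad/s

From %OS = 100·exp(−πζ/√(1−ζ²)), invert to get ζ = −ln(OS)/√(π² + ln²(OS)) with OS = 0.110.
−ln 0.110 = 2.207, so ζ = 2.207/√(π² + 4.872) = 0.575.
From t_s ≈ 3/(ζω_n): ω_n = 3/(ζ·t_s) = 3/(0.575·0.0296) = 176 rad/s.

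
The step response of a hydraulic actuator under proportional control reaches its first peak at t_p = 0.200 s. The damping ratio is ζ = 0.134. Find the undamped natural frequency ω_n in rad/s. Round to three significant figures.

ω_n ≈ 15.9 rad/s

Peak time t_p = π/ω_d, so ω_d = π/t_p = π/0.200 = 15.7 rad/s.
ω_n = ω_d/√(1−ζ²) = 15.7/√0.982 = 15.9 rad/s.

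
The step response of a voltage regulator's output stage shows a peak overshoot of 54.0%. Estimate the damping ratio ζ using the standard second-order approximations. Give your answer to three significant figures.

ζ ≈ 0.192

From %OS = 100·exp(−πζ/√(1−ζ²)), invert to get ζ = −ln(OS)/√(π² + ln²(OS)) with OS = 0.540.
−ln 0.540 = 0.6162, so ζ = 0.6162/√(π² + 0.3797) = 0.192.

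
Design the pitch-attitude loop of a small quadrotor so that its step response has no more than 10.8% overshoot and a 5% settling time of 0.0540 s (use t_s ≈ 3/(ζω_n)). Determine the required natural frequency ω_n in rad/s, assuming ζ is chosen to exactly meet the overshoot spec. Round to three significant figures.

ζ = −ln(OS)/√(π² + (ln OS)²). With OS = 0.108, ln OS = −2.226 and ζ = 2.226/3.850 = 0.578.
From t_s ≈ 3/(ζω_n): ω_n = 3/(ζ·t_s) = 3/(0.578·0.0540) = 96.1 rad/s.

ω_n ≈ 96.1 rad/s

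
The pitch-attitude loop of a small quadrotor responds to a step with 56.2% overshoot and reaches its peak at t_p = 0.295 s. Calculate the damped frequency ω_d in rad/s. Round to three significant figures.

ω_d ≈ 10.6 rad/s

t_p = π/ω_d, so ω_d = π/0.295 = 10.6 rad/s.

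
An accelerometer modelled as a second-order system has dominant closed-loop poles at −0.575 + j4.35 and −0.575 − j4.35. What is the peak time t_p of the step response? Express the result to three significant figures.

t_p ≈ 0.722 s

t_p = π/ω_d with ω_d = 4.35 (the imaginary part), so t_p = 0.722 s.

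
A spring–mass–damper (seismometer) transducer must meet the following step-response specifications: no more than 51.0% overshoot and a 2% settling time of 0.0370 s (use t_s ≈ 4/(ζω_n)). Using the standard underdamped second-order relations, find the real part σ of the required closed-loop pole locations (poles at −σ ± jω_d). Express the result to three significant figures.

σ ≈ 108

The settling-time spec alone fixes σ = ζω_n = 4/t_s = 4/0.0370 = 108.
(Overshoot then fixes ζ = 0.210 and hence ω_d = σ·√(1−ζ²)/ζ = 504 rad/s.)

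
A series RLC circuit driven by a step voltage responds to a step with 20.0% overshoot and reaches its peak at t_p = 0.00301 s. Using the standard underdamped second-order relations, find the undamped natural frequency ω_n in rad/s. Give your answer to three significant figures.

From the overshoot, ζ = −ln(OS)/√(π²+ln²(OS)) = 0.456.
From t_p = π/ω_d, ω_d = π/0.00301 = 1040 rad/s, so ω_n = ω_d/√(1−ζ²) = 1170 rad/s.

ω_n ≈ 1170 rad/s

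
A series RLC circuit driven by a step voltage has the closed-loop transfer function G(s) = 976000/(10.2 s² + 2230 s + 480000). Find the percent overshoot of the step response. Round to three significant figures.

Dividing through by 10.2: denominator becomes s² + 218.6 s + 47060.
So ω_n = √47060 = 217 rad/s and ζ = 218.6/(2·217) = 0.504.
%OS = 100·exp(−πζ/√(1−ζ²)) = 16.0%.

%OS ≈ 16.0%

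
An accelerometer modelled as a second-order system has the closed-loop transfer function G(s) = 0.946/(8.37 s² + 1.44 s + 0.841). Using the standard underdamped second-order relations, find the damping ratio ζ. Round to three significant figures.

ζ ≈ 0.271

Dividing through by 8.37: denominator becomes s² + 0.1720 s + 0.1005.
So ω_n = √0.1005 = 0.317 rad/s and ζ = 0.1720/(2·0.317) = 0.271.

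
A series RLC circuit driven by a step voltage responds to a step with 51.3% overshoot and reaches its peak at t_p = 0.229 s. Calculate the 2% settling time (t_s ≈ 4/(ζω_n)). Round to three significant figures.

t_s ≈ 1.37 s

ζ from %OS: ζ = |ln 0.513|/√(π²+ln²0.513) = 0.208.
From t_p = π/ω_d, ω_d = π/0.229 = 13.7 rad/s, so ω_n = ω_d/√(1−ζ²) = 14.0 rad/s.
t_s ≈ 4/(ζω_n) = 4/(0.208·14.0) = 1.37 s.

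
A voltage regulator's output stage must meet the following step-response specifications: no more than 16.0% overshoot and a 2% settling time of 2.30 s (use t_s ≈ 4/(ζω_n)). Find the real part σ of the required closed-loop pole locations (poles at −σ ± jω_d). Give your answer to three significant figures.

σ ≈ 1.74

The settling-time spec alone fixes σ = ζω_n = 4/t_s = 4/2.30 = 1.74.
(Overshoot then fixes ζ = 0.504 and hence ω_d = σ·√(1−ζ²)/ζ = 2.98 rad/s.)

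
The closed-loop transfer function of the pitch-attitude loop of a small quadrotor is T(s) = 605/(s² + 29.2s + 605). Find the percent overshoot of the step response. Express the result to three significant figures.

%OS ≈ 9.86%

Comparing the denominator to s² + 2ζω_n s + ω_n²: ω_n = √605 = 24.6 rad/s, and 2ζω_n = 29.2 so ζ = 29.2/(2·24.6) = 0.594.
%OS = 100·exp(−πζ/√(1−ζ²)) = 9.86%.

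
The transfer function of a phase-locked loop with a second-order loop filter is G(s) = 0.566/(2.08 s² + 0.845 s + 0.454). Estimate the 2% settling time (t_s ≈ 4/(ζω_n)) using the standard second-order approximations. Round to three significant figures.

Dividing through by 2.08: denominator becomes s² + 0.4062 s + 0.2183.
So ω_n = √0.2183 = 0.467 rad/s and ζ = 0.4062/(2·0.467) = 0.435.
t_s ≈ 4/(ζω_n) = 19.7 s.

t_s ≈ 19.7 s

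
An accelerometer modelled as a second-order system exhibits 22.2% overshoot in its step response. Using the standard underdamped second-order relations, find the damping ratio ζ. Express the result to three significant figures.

ζ ≈ 0.432

Inverting the overshoot relation: ζ = |ln 0.222|/√(π² + ln²0.222) = 0.432.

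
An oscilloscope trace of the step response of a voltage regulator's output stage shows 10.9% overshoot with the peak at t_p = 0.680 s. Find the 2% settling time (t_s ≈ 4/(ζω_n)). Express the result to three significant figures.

t_s ≈ 1.23 s

From the overshoot, ζ = −ln(OS)/√(π²+ln²(OS)) = 0.576.
t_p = π/ω_d ⇒ ω_d = 4.62 rad/s; then ω_n = ω_d/√(1−ζ²) = 5.65 rad/s.
t_s ≈ 4/(ζω_n) = 4/(0.576·5.65) = 1.23 s.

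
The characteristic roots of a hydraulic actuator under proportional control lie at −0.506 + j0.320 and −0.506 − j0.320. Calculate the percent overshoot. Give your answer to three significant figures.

The poles are at −σ ± jω_d with σ = 0.506 and ω_d = 0.320, so ω_n = √(σ²+ω_d²) = 0.599 rad/s and ζ = σ/ω_n = 0.845.
%OS = 100 e^{−πζ/√(1−ζ²)} with ζ = 0.845 gives 0.696%.

%OS ≈ 0.696%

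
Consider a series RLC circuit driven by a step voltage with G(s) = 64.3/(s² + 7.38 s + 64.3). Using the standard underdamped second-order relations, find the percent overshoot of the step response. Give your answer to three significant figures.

ω_n = √64.3 = 8.02 rad/s; ζ = 7.38/(2·8.02) = 0.460.
%OS = 100·exp(−πζ/√(1−ζ²)) = 19.6%.

%OS ≈ 19.6%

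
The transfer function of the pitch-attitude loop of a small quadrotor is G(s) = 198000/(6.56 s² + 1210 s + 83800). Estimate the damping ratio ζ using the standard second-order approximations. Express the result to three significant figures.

Dividing through by 6.56: denominator becomes s² + 184.5 s + 12770.
So ω_n = √12770 = 113 rad/s and ζ = 184.5/(2·113) = 0.816.

ζ ≈ 0.816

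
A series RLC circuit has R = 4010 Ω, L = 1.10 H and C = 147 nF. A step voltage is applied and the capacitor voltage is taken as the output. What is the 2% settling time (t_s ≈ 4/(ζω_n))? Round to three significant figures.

t_s ≈ 0.00219 s

For a series RLC circuit (capacitor voltage as output), ω_n = 1/√(LC) = 1/√(1.10 H · 147 nF) = 2490 rad/s.
ζ = (R/2)·√(C/L) = (4010/2)·√(147 nF/1.10 H) = 0.733.
t_s ≈ 4/(ζω_n) = 0.00219 s.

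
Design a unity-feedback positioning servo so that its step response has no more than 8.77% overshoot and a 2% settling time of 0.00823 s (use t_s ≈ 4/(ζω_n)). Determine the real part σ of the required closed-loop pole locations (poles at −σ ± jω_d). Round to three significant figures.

The settling-time spec alone fixes σ = ζω_n = 4/t_s = 4/0.00823 = 486.
(Overshoot then fixes ζ = 0.612 and hence ω_d = σ·√(1−ζ²)/ζ = 627 rad/s.)

σ ≈ 486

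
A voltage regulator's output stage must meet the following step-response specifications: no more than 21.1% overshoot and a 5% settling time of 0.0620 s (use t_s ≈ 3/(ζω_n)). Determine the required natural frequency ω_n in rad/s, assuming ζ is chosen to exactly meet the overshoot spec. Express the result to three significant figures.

Inverting the overshoot relation: ζ = |ln 0.211|/√(π² + ln²0.211) = 0.444.
Then ω_n = 3/(ζ t_s) = 3/(0.444 × 0.0620) = 109 rad/s.

ω_n ≈ 109 rad/s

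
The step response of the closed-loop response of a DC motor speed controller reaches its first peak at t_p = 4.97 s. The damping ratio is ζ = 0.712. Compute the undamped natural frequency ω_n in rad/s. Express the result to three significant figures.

Peak time t_p = π/ω_d, so ω_d = π/t_p = π/4.97 = 0.632 rad/s.
ω_n = ω_d/√(1−ζ²) = 0.632/√0.493 = 0.900 rad/s.

ω_n ≈ 0.900 rad/s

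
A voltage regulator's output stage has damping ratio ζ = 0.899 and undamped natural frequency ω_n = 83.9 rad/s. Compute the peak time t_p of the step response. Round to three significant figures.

t_p ≈ 0.0855 s

The damped frequency is ω_d = ω_n√(1−ζ²) = 83.9·√(1−0.808) = 36.7 rad/s.
Peak time t_p = π/ω_d = π/36.7 = 0.0855 s.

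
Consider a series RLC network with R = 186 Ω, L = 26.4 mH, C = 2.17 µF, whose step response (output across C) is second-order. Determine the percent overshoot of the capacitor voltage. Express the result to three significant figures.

%OS ≈ 0.725%

For a series RLC circuit (capacitor voltage as output), ω_n = 1/√(LC) = 1/√(26.4 mH · 2.17 µF) = 4180 rad/s.
ζ = (R/2)·√(C/L) = (186/2)·√(2.17 µF/26.4 mH) = 0.843.
%OS = 100·exp(−πζ/√(1−ζ²)) = 0.725%.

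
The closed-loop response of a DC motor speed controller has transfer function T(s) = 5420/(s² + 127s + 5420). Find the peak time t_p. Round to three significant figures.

t_p ≈ 0.0843 s

ω_n = √5420 = 73.6 rad/s; ζ = 127/(2·73.6) = 0.863.
ω_d = 73.6·√(1 − 0.863²) = 37.3 rad/s. Then t_p = π/ω_d = 0.0843 s.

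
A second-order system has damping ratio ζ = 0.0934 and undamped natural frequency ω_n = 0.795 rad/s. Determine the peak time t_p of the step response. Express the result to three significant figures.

t_p ≈ 3.97 s

The damped frequency is ω_d = ω_n√(1−ζ²) = 0.795·√(1−0.00872) = 0.792 rad/s.
Peak time t_p = π/ω_d = π/0.792 = 3.97 s.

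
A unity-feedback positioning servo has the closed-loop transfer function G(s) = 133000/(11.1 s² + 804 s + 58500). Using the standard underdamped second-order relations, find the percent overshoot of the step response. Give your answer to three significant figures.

%OS ≈ 16.4%

Dividing through by 11.1: denominator becomes s² + 72.43 s + 5270.
So ω_n = √5270 = 72.6 rad/s and ζ = 72.43/(2·72.6) = 0.499.
Overshoot: exp(−π·0.499/√(1−0.499²)) = 0.164, i.e. 16.4%.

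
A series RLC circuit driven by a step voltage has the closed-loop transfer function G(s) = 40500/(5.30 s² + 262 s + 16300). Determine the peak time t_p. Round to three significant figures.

Dividing through by 5.30: denominator becomes s² + 49.43 s + 3075.
So ω_n = √3075 = 55.5 rad/s and ζ = 49.43/(2·55.5) = 0.446.
ω_d = ω_n√(1−ζ²) = 49.6 rad/s. t_p = π/ω_d = 0.0633 s.

t_p ≈ 0.0633 s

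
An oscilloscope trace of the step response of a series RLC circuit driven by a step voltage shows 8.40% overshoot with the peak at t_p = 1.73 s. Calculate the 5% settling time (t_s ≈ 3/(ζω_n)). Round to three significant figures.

t_s ≈ 2.10 s

From the overshoot, ζ = −ln(OS)/√(π²+ln²(OS)) = 0.619.
t_p = π/ω_d ⇒ ω_d = 1.82 rad/s; then ω_n = ω_d/√(1−ζ²) = 2.31 rad/s.
t_s ≈ 3/(ζω_n) = 3/(0.619·2.31) = 2.10 s.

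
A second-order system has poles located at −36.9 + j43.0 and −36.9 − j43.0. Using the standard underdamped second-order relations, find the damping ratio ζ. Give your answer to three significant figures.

With σ = 36.9, ω_d = 43.0: ω_n = √(σ²+ω_d²) = 56.7 rad/s, ζ = σ/ω_n = 0.651.

ζ ≈ 0.651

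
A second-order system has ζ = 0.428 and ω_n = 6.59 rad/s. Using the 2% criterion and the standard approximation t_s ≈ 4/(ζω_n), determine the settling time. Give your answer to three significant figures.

t_s ≈ 1.42 s

t_s ≈ 4/(ζω_n) = 4/(0.428 × 6.59) = 1.42 s.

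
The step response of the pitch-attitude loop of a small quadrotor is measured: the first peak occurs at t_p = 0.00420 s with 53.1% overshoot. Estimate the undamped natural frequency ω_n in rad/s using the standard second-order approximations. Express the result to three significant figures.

ζ from %OS: ζ = |ln 0.531|/√(π²+ln²0.531) = 0.198.
From t_p = π/ω_d, ω_d = π/0.00420 = 748 rad/s, so ω_n = ω_d/√(1−ζ²) = 763 rad/s.

ω_n ≈ 763 rad/s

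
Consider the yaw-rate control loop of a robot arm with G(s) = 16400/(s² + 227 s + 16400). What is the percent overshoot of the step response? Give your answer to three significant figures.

%OS ≈ 0.245%

Comparing the denominator to s² + 2ζω_n s + ω_n²: ω_n = √16400 = 128 rad/s, and 2ζω_n = 227 so ζ = 227/(2·128) = 0.886.
Overshoot: exp(−π·0.886/√(1−0.886²)) = 0.00245, i.e. 0.245%.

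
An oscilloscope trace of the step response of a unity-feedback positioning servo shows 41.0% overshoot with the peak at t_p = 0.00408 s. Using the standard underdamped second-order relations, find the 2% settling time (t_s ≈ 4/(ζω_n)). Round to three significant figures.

The overshoot fixes ζ = −ln(OS)/√(π²+ln²(OS)) = 0.273.
From t_p = π/ω_d, ω_d = π/0.00408 = 770 rad/s, so ω_n = ω_d/√(1−ζ²) = 800 rad/s.
t_s ≈ 4/(ζω_n) = 4/(0.273·800) = 0.0183 s.

t_s ≈ 0.0183 s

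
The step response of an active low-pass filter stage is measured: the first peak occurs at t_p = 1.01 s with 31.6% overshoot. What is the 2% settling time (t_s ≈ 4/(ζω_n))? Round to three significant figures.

The overshoot fixes ζ = −ln(OS)/√(π²+ln²(OS)) = 0.344.
t_p = π/ω_d ⇒ ω_d = 3.11 rad/s; then ω_n = ω_d/√(1−ζ²) = 3.31 rad/s.
t_s ≈ 4/(ζω_n) = 4/(0.344·3.31) = 3.51 s.

t_s ≈ 3.51 s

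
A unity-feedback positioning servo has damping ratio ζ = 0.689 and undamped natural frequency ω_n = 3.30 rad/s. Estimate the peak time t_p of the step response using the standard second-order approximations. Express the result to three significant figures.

t_p ≈ 1.31 s

The damped frequency is ω_d = ω_n√(1−ζ²) = 3.30·√(1−0.475) = 2.39 rad/s.
Peak time t_p = π/ω_d = π/2.39 = 1.31 s.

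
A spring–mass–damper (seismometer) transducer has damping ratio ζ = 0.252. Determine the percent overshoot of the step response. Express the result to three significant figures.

%OS ≈ 44.1%

For an underdamped second-order system, %OS = 100·exp(−πζ/√(1−ζ²)).
πζ/√(1−ζ²) = π·0.252/√(1−0.0635) = 0.8181, so %OS = 100·e^(−0.8181) = 44.1%.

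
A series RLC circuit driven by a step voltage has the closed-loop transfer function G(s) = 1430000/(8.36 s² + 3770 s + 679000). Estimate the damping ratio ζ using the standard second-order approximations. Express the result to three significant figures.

ζ ≈ 0.791

Dividing through by 8.36: denominator becomes s² + 451.0 s + 81220.
So ω_n = √81220 = 285 rad/s and ζ = 451.0/(2·285) = 0.791.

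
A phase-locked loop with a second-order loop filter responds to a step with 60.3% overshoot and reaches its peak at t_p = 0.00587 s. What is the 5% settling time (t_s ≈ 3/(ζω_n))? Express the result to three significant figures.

t_s ≈ 0.0348 s

From the overshoot, ζ = −ln(OS)/√(π²+ln²(OS)) = 0.159.
From t_p = π/ω_d, ω_d = π/0.00587 = 535 rad/s, so ω_n = ω_d/√(1−ζ²) = 542 rad/s.
t_s ≈ 3/(ζω_n) = 3/(0.159·542) = 0.0348 s.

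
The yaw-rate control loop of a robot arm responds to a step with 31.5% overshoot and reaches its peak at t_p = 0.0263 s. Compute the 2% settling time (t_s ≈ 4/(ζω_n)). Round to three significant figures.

The overshoot fixes ζ = −ln(OS)/√(π²+ln²(OS)) = 0.345.
t_p = π/ω_d ⇒ ω_d = 119 rad/s; then ω_n = ω_d/√(1−ζ²) = 127 rad/s.
t_s ≈ 4/(ζω_n) = 4/(0.345·127) = 0.0911 s.

t_s ≈ 0.0911 s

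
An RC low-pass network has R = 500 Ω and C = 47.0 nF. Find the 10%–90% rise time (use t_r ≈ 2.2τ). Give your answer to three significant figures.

t_r ≈ 0.0000517 s

τ = RC = 500 × 47.0 nF = 0.0000235 s.
t_r ≈ 2.2τ = 0.0000517 s.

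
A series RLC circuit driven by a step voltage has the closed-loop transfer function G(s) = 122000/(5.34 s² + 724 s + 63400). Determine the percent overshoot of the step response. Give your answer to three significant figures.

Dividing through by 5.34: denominator becomes s² + 135.6 s + 11870.
So ω_n = √11870 = 109 rad/s and ζ = 135.6/(2·109) = 0.622.
%OS = 100·exp(−πζ/√(1−ζ²)) = 8.24%.

%OS ≈ 8.24%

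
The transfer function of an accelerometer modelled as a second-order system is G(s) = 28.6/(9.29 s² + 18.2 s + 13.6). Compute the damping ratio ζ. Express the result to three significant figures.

Dividing through by 9.29: denominator becomes s² + 1.959 s + 1.464.
So ω_n = √1.464 = 1.21 rad/s and ζ = 1.959/(2·1.21) = 0.810.

ζ ≈ 0.810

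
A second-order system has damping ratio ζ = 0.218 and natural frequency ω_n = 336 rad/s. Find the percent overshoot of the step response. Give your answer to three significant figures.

%OS ≈ 49.6%

For an underdamped second-order system, %OS = 100·exp(−πζ/√(1−ζ²)).
πζ/√(1−ζ²) = π·0.218/√(1−0.0475) = 0.7017, so %OS = 100·e^(−0.7017) = 49.6%.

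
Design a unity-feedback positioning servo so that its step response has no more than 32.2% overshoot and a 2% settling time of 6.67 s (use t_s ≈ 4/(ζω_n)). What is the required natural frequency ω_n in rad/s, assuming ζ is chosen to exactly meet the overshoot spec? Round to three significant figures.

Inverting the overshoot relation: ζ = |ln 0.322|/√(π² + ln²0.322) = 0.339.
Then ω_n = 4/(ζ t_s) = 4/(0.339 × 6.67) = 1.77 rad/s.

ω_n ≈ 1.77 rad/s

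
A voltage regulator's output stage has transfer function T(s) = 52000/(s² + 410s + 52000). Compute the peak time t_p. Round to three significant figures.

Matching coefficients with s² + 2ζω_n s + ω_n² gives ω_n² = 52000 ⇒ ω_n = 228 rad/s, and ζ = 410/(2ω_n) = 0.899.
ω_d = ω_n√(1−ζ²) = 99.9 rad/s. Then t_p = π/ω_d = 0.0315 s.

t_p ≈ 0.0315 s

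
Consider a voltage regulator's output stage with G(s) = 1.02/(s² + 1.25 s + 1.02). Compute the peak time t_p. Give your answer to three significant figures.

t_p ≈ 3.96 s

ω_n = √1.02 = 1.01 rad/s; ζ = 1.25/(2·1.01) = 0.619.
The damped frequency ω_d = ω_n√(1−ζ²) = 0.793 rad/s. Then t_p = π/ω_d = 3.96 s.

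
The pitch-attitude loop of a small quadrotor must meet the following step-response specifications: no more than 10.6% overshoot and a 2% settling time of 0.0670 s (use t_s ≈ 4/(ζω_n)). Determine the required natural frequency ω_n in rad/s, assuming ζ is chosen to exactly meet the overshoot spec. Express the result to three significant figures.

Inverting the overshoot relation: ζ = |ln 0.106|/√(π² + ln²0.106) = 0.581.
Then ω_n = 4/(ζ t_s) = 4/(0.581 × 0.0670) = 103 rad/s.

ω_n ≈ 103 rad/s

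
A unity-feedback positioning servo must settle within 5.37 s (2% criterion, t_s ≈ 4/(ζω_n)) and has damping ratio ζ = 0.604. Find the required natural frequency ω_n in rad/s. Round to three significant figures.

Rearranging t_s ≈ 4/(ζω_n) gives ω_n = 4/(ζ·t_s) = 4/(0.604 × 5.37) = 1.23 rad/s.

ω_n ≈ 1.23 rad/s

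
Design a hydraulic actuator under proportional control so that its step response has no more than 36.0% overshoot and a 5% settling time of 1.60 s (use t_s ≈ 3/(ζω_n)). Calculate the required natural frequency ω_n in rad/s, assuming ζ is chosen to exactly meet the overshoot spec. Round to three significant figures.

From %OS = 100·exp(−πζ/√(1−ζ²)), invert to get ζ = −ln(OS)/√(π² + ln²(OS)) with OS = 0.360.
−ln 0.360 = 1.022, so ζ = 1.022/√(π² + 1.044) = 0.309.
Then ω_n = 3/(ζ t_s) = 3/(0.309 × 1.60) = 6.06 rad/s.

ω_n ≈ 6.06 rad/s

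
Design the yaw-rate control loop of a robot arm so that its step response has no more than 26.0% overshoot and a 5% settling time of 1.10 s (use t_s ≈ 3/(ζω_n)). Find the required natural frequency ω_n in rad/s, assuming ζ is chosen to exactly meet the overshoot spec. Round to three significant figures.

ω_n ≈ 6.92 rad/s

Inverting the overshoot relation: ζ = |ln 0.260|/√(π² + ln²0.260) = 0.394.
Then ω_n = 3/(ζ t_s) = 3/(0.394 × 1.10) = 6.92 rad/s.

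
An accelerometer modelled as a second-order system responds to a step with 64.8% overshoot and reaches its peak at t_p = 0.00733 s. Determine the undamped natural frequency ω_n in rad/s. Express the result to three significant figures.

The overshoot fixes ζ = −ln(OS)/√(π²+ln²(OS)) = 0.137.
t_p = π/ω_d ⇒ ω_d = 429 rad/s; then ω_n = ω_d/√(1−ζ²) = 433 rad/s.

ω_n ≈ 433 rad/s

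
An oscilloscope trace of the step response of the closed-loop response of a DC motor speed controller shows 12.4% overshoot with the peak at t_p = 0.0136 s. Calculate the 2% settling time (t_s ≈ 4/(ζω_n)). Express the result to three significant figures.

t_s ≈ 0.0261 s

The overshoot fixes ζ = −ln(OS)/√(π²+ln²(OS)) = 0.553.
From t_p = π/ω_d, ω_d = π/0.0136 = 231 rad/s, so ω_n = ω_d/√(1−ζ²) = 277 rad/s.
t_s ≈ 4/(ζω_n) = 4/(0.553·277) = 0.0261 s.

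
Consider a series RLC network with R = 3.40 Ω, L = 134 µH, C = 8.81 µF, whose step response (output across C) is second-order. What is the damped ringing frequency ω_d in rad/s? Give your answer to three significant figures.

For a series RLC circuit (capacitor voltage as output), ω_n = 1/√(LC) = 1/√(134 µH · 8.81 µF) = 29100 rad/s.
ζ = (R/2)·√(C/L) = (3.40/2)·√(8.81 µF/134 µH) = 0.436.
ω_d = 29100·√(1 − 0.436²) = 26200 rad/s.

ω_d ≈ 26200 rad/s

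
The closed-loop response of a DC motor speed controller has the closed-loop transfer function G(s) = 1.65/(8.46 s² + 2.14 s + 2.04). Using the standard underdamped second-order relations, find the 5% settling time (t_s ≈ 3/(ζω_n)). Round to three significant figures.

Dividing through by 8.46: denominator becomes s² + 0.2530 s + 0.2411.
So ω_n = √0.2411 = 0.491 rad/s and ζ = 0.2530/(2·0.491) = 0.258.
t_s ≈ 3/(ζω_n) = 23.7 s.

t_s ≈ 23.7 s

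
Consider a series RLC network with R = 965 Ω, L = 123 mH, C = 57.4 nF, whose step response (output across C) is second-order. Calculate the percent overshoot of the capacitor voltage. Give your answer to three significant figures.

For a series RLC circuit (capacitor voltage as output), ω_n = 1/√(LC) = 1/√(123 mH · 57.4 nF) = 11900 rad/s.
ζ = (R/2)·√(C/L) = (965/2)·√(57.4 nF/123 mH) = 0.330.
%OS = 100·exp(−πζ/√(1−ζ²)) = 33.4%.

%OS ≈ 33.4%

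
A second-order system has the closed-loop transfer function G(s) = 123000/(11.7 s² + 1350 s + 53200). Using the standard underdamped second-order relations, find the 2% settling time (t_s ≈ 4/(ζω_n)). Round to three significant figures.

Dividing through by 11.7: denominator becomes s² + 115.4 s + 4547.
So ω_n = √4547 = 67.4 rad/s and ζ = 115.4/(2·67.4) = 0.856.
t_s ≈ 4/(ζω_n) = 0.0693 s.

t_s ≈ 0.0693 s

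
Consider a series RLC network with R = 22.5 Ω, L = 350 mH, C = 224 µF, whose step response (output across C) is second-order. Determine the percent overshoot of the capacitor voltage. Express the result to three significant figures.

%OS ≈ 39.3%

For a series RLC circuit (capacitor voltage as output), ω_n = 1/√(LC) = 1/√(350 mH · 224 µF) = 113 rad/s.
ζ = (R/2)·√(C/L) = (22.5/2)·√(224 µF/350 mH) = 0.285.
%OS = 100 e^{−πζ/√(1−ζ²)} with ζ = 0.285 gives 39.3%.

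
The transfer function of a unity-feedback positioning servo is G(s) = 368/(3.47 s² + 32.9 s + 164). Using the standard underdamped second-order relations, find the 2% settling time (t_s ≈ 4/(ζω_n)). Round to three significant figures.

t_s ≈ 0.844 s

Dividing through by 3.47: denominator becomes s² + 9.481 s + 47.26.
So ω_n = √47.26 = 6.87 rad/s and ζ = 9.481/(2·6.87) = 0.690.
t_s ≈ 4/(ζω_n) = 0.844 s.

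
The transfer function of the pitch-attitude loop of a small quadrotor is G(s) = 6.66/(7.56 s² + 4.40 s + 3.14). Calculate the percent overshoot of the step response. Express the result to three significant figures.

%OS ≈ 20.4%

Dividing through by 7.56: denominator becomes s² + 0.5820 s + 0.4153.
So ω_n = √0.4153 = 0.644 rad/s and ζ = 0.5820/(2·0.644) = 0.452.
%OS = 100 e^{−πζ/√(1−ζ²)} with ζ = 0.452 gives 20.4%.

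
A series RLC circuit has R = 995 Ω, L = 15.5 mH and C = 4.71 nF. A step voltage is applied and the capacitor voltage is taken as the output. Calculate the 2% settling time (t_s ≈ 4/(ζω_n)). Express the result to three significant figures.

t_s ≈ 0.000125 s

For a series RLC circuit (capacitor voltage as output), ω_n = 1/√(LC) = 1/√(15.5 mH · 4.71 nF) = 117000 rad/s.
ζ = (R/2)·√(C/L) = (995/2)·√(4.71 nF/15.5 mH) = 0.274.
t_s ≈ 4/(ζω_n) = 0.000125 s.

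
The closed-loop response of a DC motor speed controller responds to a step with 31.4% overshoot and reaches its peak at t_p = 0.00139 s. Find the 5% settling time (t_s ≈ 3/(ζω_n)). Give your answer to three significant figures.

The overshoot fixes ζ = −ln(OS)/√(π²+ln²(OS)) = 0.346.
From t_p = π/ω_d, ω_d = π/0.00139 = 2260 rad/s, so ω_n = ω_d/√(1−ζ²) = 2410 rad/s.
t_s ≈ 3/(ζω_n) = 3/(0.346·2410) = 0.00360 s.

t_s ≈ 0.00360 s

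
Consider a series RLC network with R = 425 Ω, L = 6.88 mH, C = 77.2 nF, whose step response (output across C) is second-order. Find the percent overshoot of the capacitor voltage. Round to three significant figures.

%OS ≈ 4.14%

For a series RLC circuit (capacitor voltage as output), ω_n = 1/√(LC) = 1/√(6.88 mH · 77.2 nF) = 43400 rad/s.
ζ = (R/2)·√(C/L) = (425/2)·√(77.2 nF/6.88 mH) = 0.712.
Overshoot: exp(−π·0.712/√(1−0.712²)) = 0.0414, i.e. 4.14%.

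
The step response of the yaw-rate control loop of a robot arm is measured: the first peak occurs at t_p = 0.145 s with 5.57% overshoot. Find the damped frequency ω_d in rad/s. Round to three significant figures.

t_p = π/ω_d, so ω_d = π/0.145 = 21.7 rad/s.

ω_d ≈ 21.7 rad/s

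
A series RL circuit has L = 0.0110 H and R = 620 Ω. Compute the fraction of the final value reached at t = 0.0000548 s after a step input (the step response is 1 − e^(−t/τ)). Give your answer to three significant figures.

y/y_∞ ≈ 0.954

τ = L/R = 0.0110/620 = 0.0000177 s.
y(t)/y_∞ = 1 − e^(−t/τ) = 1 − e^(−0.0000548/0.0000177) = 1 − e^(−3.09) = 0.954.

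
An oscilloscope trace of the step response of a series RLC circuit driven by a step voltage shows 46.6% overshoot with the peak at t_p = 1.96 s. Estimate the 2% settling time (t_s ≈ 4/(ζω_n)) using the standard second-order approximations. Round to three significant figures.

t_s ≈ 10.3 s

The overshoot fixes ζ = −ln(OS)/√(π²+ln²(OS)) = 0.236.
t_p = π/ω_d ⇒ ω_d = 1.60 rad/s; then ω_n = ω_d/√(1−ζ²) = 1.65 rad/s.
t_s ≈ 4/(ζω_n) = 4/(0.236·1.65) = 10.3 s.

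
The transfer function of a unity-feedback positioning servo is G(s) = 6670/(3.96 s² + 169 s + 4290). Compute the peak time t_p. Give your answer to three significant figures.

t_p ≈ 0.125 s

Dividing through by 3.96: denominator becomes s² + 42.68 s + 1083.
So ω_n = √1083 = 32.9 rad/s and ζ = 42.68/(2·32.9) = 0.648.
ω_d = ω_n√(1−ζ²) = 25.1 rad/s. t_p = π/ω_d = 0.125 s.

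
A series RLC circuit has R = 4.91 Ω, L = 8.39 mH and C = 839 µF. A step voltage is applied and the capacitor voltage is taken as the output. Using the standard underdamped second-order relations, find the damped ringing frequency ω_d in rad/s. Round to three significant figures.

For a series RLC circuit (capacitor voltage as output), ω_n = 1/√(LC) = 1/√(8.39 mH · 839 µF) = 377 rad/s.
ζ = (R/2)·√(C/L) = (4.91/2)·√(839 µF/8.39 mH) = 0.776.
ω_d = 377·√(1 − 0.776²) = 238 rad/s.

ω_d ≈ 238 rad/s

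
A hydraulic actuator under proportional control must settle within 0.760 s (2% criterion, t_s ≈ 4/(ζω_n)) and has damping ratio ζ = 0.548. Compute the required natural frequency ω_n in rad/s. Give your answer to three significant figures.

ω_n ≈ 9.60 rad/s

Rearranging t_s ≈ 4/(ζω_n) gives ω_n = 4/(ζ·t_s) = 4/(0.548 × 0.760) = 9.60 rad/s.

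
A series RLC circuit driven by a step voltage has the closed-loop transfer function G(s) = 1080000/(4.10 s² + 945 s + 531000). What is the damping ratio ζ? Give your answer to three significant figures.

Dividing through by 4.10: denominator becomes s² + 230.5 s + 129500.
So ω_n = √129500 = 360 rad/s and ζ = 230.5/(2·360) = 0.320.

ζ ≈ 0.320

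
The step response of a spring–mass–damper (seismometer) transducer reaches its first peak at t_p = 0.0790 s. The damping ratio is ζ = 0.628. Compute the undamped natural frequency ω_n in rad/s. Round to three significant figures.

ω_n ≈ 51.1 rad/s

Peak time t_p = π/ω_d, so ω_d = π/t_p = π/0.0790 = 39.8 rad/s.
ω_n = ω_d/√(1−ζ²) = 39.8/√0.606 = 51.1 rad/s.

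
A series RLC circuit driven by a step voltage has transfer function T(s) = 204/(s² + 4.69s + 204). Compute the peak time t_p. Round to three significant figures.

Comparing the denominator to s² + 2ζω_n s + ω_n²: ω_n = √204 = 14.3 rad/s, and 2ζω_n = 4.69 so ζ = 4.69/(2·14.3) = 0.164.
The damped frequency ω_d = ω_n√(1−ζ²) = 14.1 rad/s. Then t_p = π/ω_d = 0.223 s.

t_p ≈ 0.223 s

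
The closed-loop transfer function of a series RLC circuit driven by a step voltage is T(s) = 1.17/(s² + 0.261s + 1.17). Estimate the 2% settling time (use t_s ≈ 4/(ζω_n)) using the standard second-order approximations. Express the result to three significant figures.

t_s ≈ 30.7 s

Comparing the denominator to s² + 2ζω_n s + ω_n²: ω_n = √1.17 = 1.08 rad/s, and 2ζω_n = 0.261 so ζ = 0.261/(2·1.08) = 0.121.
t_s ≈ 4/(ζω_n) = 4/(0.121·1.08) = 30.7 s.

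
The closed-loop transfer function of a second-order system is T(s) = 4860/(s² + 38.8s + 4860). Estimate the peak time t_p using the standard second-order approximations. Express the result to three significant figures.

t_p ≈ 0.0469 s

Matching coefficients with s² + 2ζω_n s + ω_n² gives ω_n² = 4860 ⇒ ω_n = 69.7 rad/s, and ζ = 38.8/(2ω_n) = 0.278.
ω_d = ω_n√(1−ζ²) = 67.0 rad/s. Then t_p = π/ω_d = 0.0469 s.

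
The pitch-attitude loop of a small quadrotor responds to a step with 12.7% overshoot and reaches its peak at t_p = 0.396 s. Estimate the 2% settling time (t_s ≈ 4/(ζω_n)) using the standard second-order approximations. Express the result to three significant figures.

From the overshoot, ζ = −ln(OS)/√(π²+ln²(OS)) = 0.549.
From t_p = π/ω_d, ω_d = π/0.396 = 7.93 rad/s, so ω_n = ω_d/√(1−ζ²) = 9.49 rad/s.
t_s ≈ 4/(ζω_n) = 4/(0.549·9.49) = 0.768 s.

t_s ≈ 0.768 s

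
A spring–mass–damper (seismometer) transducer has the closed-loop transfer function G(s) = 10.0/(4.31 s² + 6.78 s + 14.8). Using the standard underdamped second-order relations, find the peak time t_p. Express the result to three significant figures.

Dividing through by 4.31: denominator becomes s² + 1.573 s + 3.434.
So ω_n = √3.434 = 1.85 rad/s and ζ = 1.573/(2·1.85) = 0.424.
ω_d = 1.85·√(1 − 0.424²) = 1.68 rad/s. t_p = π/ω_d = 1.87 s.

t_p ≈ 1.87 s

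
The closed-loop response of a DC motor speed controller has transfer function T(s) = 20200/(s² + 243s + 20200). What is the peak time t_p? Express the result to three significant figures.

ω_n = √20200 = 142 rad/s; ζ = 243/(2·142) = 0.855.
The damped frequency ω_d = ω_n√(1−ζ²) = 73.7 rad/s. Then t_p = π/ω_d = 0.0426 s.

t_p ≈ 0.0426 s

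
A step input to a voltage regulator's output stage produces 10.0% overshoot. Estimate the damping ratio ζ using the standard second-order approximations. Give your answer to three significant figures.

ζ ≈ 0.591

ζ = −ln(OS)/√(π² + (ln OS)²). With OS = 0.100, ln OS = −2.303 and ζ = 2.303/3.895 = 0.591.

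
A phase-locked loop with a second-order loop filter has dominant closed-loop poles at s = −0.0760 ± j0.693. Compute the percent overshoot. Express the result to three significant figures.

%OS ≈ 70.9%

With σ = 0.0760, ω_d = 0.693: ω_n = √(σ²+ω_d²) = 0.697 rad/s, ζ = σ/ω_n = 0.109.
Overshoot: exp(−π·0.109/√(1−0.109²)) = 0.709, i.e. 70.9%.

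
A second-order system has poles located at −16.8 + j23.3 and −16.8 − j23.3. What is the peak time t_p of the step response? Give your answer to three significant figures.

t_p ≈ 0.135 s

t_p = π/ω_d with ω_d = 23.3 (the imaginary part), so t_p = 0.135 s.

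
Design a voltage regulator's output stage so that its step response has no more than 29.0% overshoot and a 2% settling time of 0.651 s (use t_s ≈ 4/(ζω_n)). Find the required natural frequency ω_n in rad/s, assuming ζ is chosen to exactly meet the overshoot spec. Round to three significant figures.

ω_n ≈ 16.8 rad/s

Inverting the overshoot relation: ζ = |ln 0.290|/√(π² + ln²0.290) = 0.367.
From t_s ≈ 4/(ζω_n): ω_n = 4/(ζ·t_s) = 4/(0.367·0.651) = 16.8 rad/s.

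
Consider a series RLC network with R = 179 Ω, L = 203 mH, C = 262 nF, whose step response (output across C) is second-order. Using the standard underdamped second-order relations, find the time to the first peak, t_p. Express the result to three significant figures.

For a series RLC circuit (capacitor voltage as output), ω_n = 1/√(LC) = 1/√(203 mH · 262 nF) = 4340 rad/s.
ζ = (R/2)·√(C/L) = (179/2)·√(262 nF/203 mH) = 0.102.
ω_d = ω_n√(1−ζ²) = 4310 rad/s. t_p = π/ω_d = 0.000728 s.

t_p ≈ 0.000728 s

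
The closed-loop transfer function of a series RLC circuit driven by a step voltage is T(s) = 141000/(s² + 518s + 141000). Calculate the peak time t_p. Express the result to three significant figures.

ω_n = √141000 = 375 rad/s; ζ = 518/(2·375) = 0.690.
The damped frequency ω_d = ω_n√(1−ζ²) = 272 rad/s. Then t_p = π/ω_d = 0.0116 s.

t_p ≈ 0.0116 s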